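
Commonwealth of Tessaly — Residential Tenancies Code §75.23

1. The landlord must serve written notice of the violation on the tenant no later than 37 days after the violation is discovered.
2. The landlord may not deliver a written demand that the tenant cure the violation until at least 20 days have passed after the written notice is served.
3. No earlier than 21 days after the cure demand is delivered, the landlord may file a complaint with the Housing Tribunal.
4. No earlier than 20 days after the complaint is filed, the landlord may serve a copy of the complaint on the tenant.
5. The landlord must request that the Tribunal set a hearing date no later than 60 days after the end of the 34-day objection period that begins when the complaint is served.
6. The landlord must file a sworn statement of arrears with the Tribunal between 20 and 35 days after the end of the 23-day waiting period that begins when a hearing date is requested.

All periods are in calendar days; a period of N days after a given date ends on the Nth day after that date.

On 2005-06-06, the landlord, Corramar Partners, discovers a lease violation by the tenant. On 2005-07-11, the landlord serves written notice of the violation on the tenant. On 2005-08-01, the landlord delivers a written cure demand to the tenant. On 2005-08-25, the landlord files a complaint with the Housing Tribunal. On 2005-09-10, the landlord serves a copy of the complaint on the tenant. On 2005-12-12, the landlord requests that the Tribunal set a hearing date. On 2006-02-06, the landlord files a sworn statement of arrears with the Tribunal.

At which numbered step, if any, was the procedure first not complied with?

Step 1: 37 days after 2005-06-06 (when the violation is discovered) is 2005-07-13; completed 2005-07-11, before the deadline.
Step 2: the earliest permitted date is 20 days after 2005-07-11 (when the written notice is served), i.e. 2005-07-31; done 2005-08-01, after the minimum wait.
Step 3: the earliest permitted date is 21 days after 2005-08-01 (when the cure demand is delivered), i.e. 2005-08-22; done 2005-08-25, after the minimum wait.
Step 4: the earliest permitted date is 20 days after 2005-08-25 (when the complaint is filed), i.e. 2005-09-14; done 2005-09-10 — 4 days too early.

Step 4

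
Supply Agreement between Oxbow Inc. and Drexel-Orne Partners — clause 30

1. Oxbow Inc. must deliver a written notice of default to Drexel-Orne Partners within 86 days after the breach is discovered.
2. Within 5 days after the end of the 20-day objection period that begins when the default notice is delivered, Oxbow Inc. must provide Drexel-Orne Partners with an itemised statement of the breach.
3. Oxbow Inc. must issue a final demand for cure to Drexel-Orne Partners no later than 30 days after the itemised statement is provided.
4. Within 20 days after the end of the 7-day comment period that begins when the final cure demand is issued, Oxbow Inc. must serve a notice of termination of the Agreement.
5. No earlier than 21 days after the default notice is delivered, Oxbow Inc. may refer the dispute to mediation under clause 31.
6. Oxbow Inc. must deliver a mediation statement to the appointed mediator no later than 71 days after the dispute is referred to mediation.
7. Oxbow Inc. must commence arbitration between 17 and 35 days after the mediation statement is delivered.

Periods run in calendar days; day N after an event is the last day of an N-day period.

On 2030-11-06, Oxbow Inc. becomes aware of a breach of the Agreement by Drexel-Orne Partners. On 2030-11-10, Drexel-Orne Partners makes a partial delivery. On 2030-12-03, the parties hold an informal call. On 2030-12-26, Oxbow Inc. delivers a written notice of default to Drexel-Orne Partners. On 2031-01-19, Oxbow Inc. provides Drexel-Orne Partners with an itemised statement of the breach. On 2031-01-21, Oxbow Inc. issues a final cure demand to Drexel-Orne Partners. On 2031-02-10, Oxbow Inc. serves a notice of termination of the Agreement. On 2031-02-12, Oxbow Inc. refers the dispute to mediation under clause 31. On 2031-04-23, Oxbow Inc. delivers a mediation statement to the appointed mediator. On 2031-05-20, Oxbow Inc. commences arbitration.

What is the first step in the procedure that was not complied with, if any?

Step 1: 86 days after 2030-11-06 (when the breach is discovered) is 2031-01-31; 2030-12-26 is within that limit.
Step 2: 5 days after 2031-01-15 (end of the 20-day objection period, which began when the default notice is delivered on 2030-12-26) is 2031-01-20; completed 2031-01-19, before the deadline.
Step 3: 30 days after 2031-01-19 (when the itemised statement is provided) is 2031-02-18; completed 2031-01-21, before the deadline.
Step 4: 20 days after 2031-01-28 (end of the 7-day comment period, which began when the final cure demand is issued on 2031-01-21) is 2031-02-17; done 2031-02-10 — timely.
Step 5: the earliest permitted date is 21 days after 2030-12-26 (when the default notice is delivered), i.e. 2031-01-16; done 2031-02-12 — permitted.
Step 6: 71 days after 2031-02-12 (when the dispute is referred to mediation) is 2031-04-24; done 2031-04-23 — timely.
Step 7: the window is 17–35 days after 2031-04-23 (when the mediation statement is delivered), so 2031-05-10 through 2031-05-28; done 2031-05-20, which is between those dates.

None — every step was satisfied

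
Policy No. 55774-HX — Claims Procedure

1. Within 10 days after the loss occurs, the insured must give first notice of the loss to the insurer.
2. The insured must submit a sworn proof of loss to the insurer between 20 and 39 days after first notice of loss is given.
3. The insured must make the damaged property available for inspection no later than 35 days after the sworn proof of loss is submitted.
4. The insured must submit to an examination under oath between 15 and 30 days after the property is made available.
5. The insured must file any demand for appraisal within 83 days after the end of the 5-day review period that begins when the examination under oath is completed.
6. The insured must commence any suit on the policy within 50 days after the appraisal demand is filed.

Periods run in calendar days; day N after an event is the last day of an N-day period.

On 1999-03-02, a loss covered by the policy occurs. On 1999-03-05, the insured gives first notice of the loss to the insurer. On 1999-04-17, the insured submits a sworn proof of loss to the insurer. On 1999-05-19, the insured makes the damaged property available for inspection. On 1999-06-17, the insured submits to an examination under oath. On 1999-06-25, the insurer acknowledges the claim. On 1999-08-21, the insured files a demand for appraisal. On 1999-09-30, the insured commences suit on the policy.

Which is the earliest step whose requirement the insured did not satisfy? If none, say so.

Step 1: 10 days after 1999-03-02 (when the loss occurs) is 1999-03-12; 1999-03-05 is within that limit.
Step 2: the window is 20–39 days after 1999-03-05 (when first notice of loss is given), so 1999-03-25 through 1999-04-13; done 1999-04-17 — 4 days after the window closed.
No need to go further; step 2 was not satisfied.

Step 2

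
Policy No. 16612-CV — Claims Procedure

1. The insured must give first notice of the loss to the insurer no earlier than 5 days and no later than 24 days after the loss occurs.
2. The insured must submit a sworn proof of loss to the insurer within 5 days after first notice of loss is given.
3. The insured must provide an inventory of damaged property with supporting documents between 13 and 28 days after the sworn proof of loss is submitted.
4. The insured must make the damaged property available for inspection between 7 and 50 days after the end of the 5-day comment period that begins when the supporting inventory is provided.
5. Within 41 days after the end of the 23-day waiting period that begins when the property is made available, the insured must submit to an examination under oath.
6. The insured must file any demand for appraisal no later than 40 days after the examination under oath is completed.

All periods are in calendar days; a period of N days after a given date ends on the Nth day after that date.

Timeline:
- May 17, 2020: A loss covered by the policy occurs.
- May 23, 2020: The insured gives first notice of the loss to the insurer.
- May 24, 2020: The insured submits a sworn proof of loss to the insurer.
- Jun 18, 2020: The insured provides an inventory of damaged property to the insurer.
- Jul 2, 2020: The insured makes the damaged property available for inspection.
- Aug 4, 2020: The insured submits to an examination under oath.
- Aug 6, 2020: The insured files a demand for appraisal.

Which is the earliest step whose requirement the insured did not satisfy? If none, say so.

(1) the permitted window runs from May 17, 2020 + 5 = May 22, 2020 to May 17, 2020 + 24 = Jun 10, 2020; done May 23, 2020, which is between those dates.
(2) due by May 23, 2020 + 5 days = May 28, 2020; May 24, 2020 is within that limit.
(3) the permitted window runs from May 24, 2020 + 13 = Jun 6, 2020 to May 24, 2020 + 28 = Jun 21, 2020; done Jun 18, 2020 — within the window.
(4) the permitted window runs from Jun 23, 2020 + 7 = Jun 30, 2020 to Jun 23, 2020 + 50 = Aug 12, 2020; done Jul 2, 2020, which is between those dates.
(5) due by Jul 25, 2020 + 41 days = Sep 4, 2020; done Aug 4, 2020 — timely.
(6) due by Aug 4, 2020 + 40 days = Sep 13, 2020; done Aug 6, 2020 — timely.

None — every step was satisfied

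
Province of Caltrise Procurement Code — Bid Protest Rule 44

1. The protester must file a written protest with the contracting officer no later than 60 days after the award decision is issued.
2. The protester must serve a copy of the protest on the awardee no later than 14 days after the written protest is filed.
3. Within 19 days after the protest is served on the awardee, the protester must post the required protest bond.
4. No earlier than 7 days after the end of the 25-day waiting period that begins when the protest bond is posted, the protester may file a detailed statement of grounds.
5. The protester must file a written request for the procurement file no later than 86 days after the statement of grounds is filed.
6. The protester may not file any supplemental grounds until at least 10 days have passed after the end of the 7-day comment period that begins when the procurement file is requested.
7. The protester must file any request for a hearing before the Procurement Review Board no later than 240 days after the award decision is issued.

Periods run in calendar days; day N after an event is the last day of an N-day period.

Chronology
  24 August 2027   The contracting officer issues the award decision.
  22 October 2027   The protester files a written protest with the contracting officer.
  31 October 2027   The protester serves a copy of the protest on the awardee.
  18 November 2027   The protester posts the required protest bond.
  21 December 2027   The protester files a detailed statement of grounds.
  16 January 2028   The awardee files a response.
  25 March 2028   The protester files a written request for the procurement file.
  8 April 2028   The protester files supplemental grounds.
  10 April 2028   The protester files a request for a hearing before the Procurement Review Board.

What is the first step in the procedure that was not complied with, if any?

(1) due by 24 August 2027 + 60 days = 23 October 2027; 22 October 2027 is within that limit.
(2) due by 22 October 2027 + 14 days = 5 November 2027; 31 October 2027 is within that limit.
(3) due by 31 October 2027 + 19 days = 19 November 2027; done 18 November 2027 — timely.
(4) permitted from 13 December 2027 + 7 days = 20 December 2027 onward; done 21 December 2027 — permitted.
(5) due by 21 December 2027 + 86 days = 16 March 2028; not done until 25 March 2028, 9 days after the deadline.

Step 5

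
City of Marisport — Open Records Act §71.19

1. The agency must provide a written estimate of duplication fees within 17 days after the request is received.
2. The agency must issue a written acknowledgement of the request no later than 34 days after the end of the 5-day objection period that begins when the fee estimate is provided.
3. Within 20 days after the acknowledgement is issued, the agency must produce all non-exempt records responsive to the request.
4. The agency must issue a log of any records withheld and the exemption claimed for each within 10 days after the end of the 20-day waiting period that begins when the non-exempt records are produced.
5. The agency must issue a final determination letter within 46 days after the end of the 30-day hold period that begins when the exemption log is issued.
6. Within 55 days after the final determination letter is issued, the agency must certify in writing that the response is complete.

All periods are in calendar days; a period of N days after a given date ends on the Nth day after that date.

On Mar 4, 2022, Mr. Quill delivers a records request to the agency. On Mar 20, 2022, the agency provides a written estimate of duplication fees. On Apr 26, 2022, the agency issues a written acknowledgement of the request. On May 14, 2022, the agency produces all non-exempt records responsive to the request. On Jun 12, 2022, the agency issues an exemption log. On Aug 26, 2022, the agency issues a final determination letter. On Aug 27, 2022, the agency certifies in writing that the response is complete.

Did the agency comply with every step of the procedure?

Step 1 — counting 17 days from Mar 4, 2022 (when the request is received) gives a deadline of Mar 21, 2022; completed Mar 20, 2022, before the deadline.
Step 2 — counting 34 days from Mar 25, 2022 (end of the 5-day objection period, which began when the fee estimate is provided on Mar 20, 2022) gives a deadline of Apr 28, 2022; Apr 26, 2022 is within that limit.
Step 3 — counting 20 days from Apr 26, 2022 (when the acknowledgement is issued) gives a deadline of May 16, 2022; completed May 14, 2022, before the deadline.
Step 4 — counting 10 days from Jun 3, 2022 (end of the 20-day waiting period, which began when the non-exempt records are produced on May 14, 2022) gives a deadline of Jun 13, 2022; done Jun 12, 2022 — timely.
Step 5 — counting 46 days from Jul 12, 2022 (end of the 30-day hold period, which began when the exemption log is issued on Jun 12, 2022) gives a deadline of Aug 27, 2022; Aug 26, 2022 is within that limit.
Step 6 — counting 55 days from Aug 26, 2022 (when the final determination letter is issued) gives a deadline of Oct 20, 2022; Aug 27, 2022 is within that limit.

Yes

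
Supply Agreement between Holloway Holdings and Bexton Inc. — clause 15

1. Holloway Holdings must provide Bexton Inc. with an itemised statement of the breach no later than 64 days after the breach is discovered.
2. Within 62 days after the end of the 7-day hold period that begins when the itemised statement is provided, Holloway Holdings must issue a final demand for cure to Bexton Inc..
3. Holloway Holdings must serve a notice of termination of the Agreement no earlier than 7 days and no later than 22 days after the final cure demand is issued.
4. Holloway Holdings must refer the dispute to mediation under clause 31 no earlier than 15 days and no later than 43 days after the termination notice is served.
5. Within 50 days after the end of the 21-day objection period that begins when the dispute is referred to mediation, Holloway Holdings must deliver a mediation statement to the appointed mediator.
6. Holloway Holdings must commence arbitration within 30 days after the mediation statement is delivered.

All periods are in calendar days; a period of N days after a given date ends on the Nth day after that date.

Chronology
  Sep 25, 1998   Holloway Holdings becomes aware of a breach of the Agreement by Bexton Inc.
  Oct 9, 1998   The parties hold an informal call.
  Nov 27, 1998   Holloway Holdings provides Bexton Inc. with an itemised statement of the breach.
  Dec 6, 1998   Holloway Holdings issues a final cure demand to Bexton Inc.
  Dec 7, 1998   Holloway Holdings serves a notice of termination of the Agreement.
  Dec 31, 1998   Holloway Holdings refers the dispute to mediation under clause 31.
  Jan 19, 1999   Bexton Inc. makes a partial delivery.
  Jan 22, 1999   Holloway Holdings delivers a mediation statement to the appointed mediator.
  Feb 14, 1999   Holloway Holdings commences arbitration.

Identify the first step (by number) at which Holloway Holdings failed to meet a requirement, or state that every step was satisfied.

Step 3

(1) due by Sep 25, 1998 + 64 days = Nov 28, 1998; done Nov 27, 1998 — timely.
(2) due by Dec 4, 1998 + 62 days = Feb 4, 1999; done Dec 6, 1998 — timely.
(3) the permitted window runs from Dec 6, 1998 + 7 = Dec 13, 1998 to Dec 6, 1998 + 22 = Dec 28, 1998; Dec 7, 1998 is 6 days too early.
Later steps need not be reached.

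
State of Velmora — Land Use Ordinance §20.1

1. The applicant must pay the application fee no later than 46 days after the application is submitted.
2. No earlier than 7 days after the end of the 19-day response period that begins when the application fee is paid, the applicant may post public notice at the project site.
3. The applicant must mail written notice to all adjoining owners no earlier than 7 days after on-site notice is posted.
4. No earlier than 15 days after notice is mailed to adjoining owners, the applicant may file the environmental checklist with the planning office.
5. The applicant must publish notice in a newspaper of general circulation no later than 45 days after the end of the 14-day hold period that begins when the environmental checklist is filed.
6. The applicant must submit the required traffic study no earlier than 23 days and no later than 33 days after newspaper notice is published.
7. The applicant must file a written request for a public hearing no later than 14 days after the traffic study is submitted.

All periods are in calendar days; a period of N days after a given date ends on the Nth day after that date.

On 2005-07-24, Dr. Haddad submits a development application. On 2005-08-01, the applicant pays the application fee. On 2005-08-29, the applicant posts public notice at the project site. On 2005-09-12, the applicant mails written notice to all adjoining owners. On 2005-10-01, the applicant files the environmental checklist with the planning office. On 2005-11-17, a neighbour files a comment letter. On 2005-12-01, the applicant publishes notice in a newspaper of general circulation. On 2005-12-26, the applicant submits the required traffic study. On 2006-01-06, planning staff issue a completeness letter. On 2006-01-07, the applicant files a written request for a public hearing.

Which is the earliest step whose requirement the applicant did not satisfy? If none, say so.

Step 1 — counting 46 days from 2005-07-24 (when the application is submitted) gives a deadline of 2005-09-08; completed 2005-08-01, before the deadline.
Step 2 — must wait 7 days from 2005-08-20 (end of the 19-day response period, which began when the application fee is paid on 2005-08-01), so not before 2005-08-27; 2005-08-29 is on or after that date.
Step 3 — must wait 7 days from 2005-08-29 (when on-site notice is posted), so not before 2005-09-05; 2005-09-12 is on or after that date.
Step 4 — must wait 15 days from 2005-09-12 (when notice is mailed to adjoining owners), so not before 2005-09-27; done 2005-10-01 — permitted.
Step 5 — counting 45 days from 2005-10-15 (end of the 14-day hold period, which began when the environmental checklist is filed on 2005-10-01) gives a deadline of 2005-11-29; done 2005-12-01 — 2 days late.
The procedure was therefore not followed at step 5.

Step 5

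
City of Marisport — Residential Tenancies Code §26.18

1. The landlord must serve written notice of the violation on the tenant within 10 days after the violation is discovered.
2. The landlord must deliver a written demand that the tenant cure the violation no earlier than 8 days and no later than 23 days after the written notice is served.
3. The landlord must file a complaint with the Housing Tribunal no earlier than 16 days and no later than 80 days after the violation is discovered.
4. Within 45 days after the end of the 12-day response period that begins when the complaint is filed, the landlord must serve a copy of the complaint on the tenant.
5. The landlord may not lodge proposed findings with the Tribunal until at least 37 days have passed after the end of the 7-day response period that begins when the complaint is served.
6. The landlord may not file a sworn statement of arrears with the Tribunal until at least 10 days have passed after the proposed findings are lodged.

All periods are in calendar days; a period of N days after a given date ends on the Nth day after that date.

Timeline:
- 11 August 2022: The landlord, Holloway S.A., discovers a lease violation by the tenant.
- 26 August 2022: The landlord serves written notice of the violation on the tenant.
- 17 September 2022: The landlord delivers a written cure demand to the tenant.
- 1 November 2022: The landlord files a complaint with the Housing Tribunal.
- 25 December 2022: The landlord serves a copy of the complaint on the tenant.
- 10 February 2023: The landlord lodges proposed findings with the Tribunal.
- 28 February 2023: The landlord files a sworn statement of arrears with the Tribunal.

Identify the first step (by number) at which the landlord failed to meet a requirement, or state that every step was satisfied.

(1) due by 11 August 2022 + 10 days = 21 August 2022; 26 August 2022 misses that deadline by 5 days.
No need to go further; step 1 was not satisfied.

Step 1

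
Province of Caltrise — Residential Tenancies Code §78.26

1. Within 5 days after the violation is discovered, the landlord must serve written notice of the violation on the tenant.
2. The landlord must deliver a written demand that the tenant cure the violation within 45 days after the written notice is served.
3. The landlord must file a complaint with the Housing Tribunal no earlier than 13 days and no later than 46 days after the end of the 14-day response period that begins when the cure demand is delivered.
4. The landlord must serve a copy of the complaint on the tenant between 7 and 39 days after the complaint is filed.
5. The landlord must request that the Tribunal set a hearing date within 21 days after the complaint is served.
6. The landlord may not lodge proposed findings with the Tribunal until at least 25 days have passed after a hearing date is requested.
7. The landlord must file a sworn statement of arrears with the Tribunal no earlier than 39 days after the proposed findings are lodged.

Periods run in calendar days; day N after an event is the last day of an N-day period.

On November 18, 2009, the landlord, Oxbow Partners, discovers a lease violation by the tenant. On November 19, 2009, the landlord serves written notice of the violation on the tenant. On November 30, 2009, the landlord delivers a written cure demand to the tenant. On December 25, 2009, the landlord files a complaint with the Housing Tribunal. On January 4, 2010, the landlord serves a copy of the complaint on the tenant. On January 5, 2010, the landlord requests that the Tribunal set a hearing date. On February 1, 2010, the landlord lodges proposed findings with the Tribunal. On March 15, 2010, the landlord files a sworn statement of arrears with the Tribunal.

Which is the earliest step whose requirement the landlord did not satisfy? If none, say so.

Step 3

Step 1: 5 days after November 18, 2009 (when the violation is discovered) is November 23, 2009; completed November 19, 2009, before the deadline.
Step 2: 45 days after November 19, 2009 (when the written notice is served) is January 3, 2010; November 30, 2009 is within that limit.
Step 3: the window is 13–46 days after December 14, 2009 (end of the 14-day response period, which began when the cure demand is delivered on November 30, 2009), so December 27, 2009 through January 29, 2010; done December 25, 2009 — 2 days before the window opened.
The analysis stops there.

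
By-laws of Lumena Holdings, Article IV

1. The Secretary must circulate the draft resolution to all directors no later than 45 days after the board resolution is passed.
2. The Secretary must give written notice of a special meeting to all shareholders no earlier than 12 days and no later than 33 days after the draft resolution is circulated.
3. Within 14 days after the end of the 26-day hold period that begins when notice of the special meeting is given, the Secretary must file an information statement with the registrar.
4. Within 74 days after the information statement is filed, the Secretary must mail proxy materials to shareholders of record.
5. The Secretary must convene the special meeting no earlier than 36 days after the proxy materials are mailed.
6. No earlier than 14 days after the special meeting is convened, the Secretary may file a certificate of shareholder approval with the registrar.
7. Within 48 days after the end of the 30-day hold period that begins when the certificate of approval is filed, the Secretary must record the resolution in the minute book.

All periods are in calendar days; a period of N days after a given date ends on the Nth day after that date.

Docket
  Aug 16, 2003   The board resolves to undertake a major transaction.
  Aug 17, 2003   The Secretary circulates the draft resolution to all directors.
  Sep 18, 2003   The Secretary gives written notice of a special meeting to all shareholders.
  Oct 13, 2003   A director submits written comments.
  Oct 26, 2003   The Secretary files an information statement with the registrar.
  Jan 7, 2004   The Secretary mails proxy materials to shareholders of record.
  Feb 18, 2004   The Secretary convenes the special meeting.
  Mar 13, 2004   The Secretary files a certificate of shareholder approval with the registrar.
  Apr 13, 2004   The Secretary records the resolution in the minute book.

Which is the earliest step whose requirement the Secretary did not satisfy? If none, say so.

None — every step was satisfied

Step 1: 45 days after Aug 16, 2003 (when the board resolution is passed) is Sep 30, 2003; done Aug 17, 2003 — timely.
Step 2: the window is 12–33 days after Aug 17, 2003 (when the draft resolution is circulated), so Aug 29, 2003 through Sep 19, 2003; Sep 18, 2003 falls inside that range.
Step 3: 14 days after Oct 14, 2003 (end of the 26-day hold period, which began when notice of the special meeting is given on Sep 18, 2003) is Oct 28, 2003; done Oct 26, 2003 — timely.
Step 4: 74 days after Oct 26, 2003 (when the information statement is filed) is Jan 8, 2004; done Jan 7, 2004 — timely.
Step 5: the earliest permitted date is 36 days after Jan 7, 2004 (when the proxy materials are mailed), i.e. Feb 12, 2004; done Feb 18, 2004 — permitted.
Step 6: the earliest permitted date is 14 days after Feb 18, 2004 (when the special meeting is convened), i.e. Mar 3, 2004; done Mar 13, 2004 — permitted.
Step 7: 48 days after Apr 12, 2004 (end of the 30-day hold period, which began when the certificate of approval is filed on Mar 13, 2004) is May 30, 2004; Apr 13, 2004 is within that limit.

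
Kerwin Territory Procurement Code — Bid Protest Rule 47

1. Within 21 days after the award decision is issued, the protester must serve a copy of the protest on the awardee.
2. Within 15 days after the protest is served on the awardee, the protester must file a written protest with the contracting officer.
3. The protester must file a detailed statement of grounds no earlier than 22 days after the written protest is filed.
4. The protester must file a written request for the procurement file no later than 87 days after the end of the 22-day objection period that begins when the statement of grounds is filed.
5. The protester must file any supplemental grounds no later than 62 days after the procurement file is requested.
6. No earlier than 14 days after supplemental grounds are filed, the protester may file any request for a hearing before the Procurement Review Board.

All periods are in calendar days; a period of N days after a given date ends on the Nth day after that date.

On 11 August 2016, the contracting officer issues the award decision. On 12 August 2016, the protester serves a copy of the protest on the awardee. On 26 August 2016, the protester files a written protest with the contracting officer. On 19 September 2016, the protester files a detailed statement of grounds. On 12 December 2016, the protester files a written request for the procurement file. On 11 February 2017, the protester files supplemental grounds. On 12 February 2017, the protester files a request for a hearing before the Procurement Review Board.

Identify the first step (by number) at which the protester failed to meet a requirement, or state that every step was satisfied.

Step 1: 21 days after 11 August 2016 (when the award decision is issued) is 1 September 2016; done 12 August 2016 — timely.
Step 2: 15 days after 12 August 2016 (when the protest is served on the awardee) is 27 August 2016; completed 26 August 2016, before the deadline.
Step 3: the earliest permitted date is 22 days after 26 August 2016 (when the written protest is filed), i.e. 17 September 2016; 19 September 2016 is on or after that date.
Step 4: 87 days after 11 October 2016 (end of the 22-day objection period, which began when the statement of grounds is filed on 19 September 2016) is 6 January 2017; completed 12 December 2016, before the deadline.
Step 5: 62 days after 12 December 2016 (when the procurement file is requested) is 12 February 2017; completed 11 February 2017, before the deadline.
Step 6: the earliest permitted date is 14 days after 11 February 2017 (when supplemental grounds are filed), i.e. 25 February 2017; done 12 February 2017 — 13 days too early.
Later steps need not be reached.

Step 6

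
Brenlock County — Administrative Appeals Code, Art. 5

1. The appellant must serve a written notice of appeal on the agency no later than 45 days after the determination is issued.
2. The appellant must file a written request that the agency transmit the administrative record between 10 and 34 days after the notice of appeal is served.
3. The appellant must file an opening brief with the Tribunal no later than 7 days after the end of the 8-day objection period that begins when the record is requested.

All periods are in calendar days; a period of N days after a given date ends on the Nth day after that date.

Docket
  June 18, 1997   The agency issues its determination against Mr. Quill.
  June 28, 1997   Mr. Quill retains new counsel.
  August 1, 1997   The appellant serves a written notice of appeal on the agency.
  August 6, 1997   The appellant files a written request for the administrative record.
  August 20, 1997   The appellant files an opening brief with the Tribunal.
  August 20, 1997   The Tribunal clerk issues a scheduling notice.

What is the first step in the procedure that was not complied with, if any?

Step 1: 45 days after June 18, 1997 (when the determination is issued) is August 2, 1997; done August 1, 1997 — timely.
Step 2: the window is 10–34 days after August 1, 1997 (when the notice of appeal is served), so August 11, 1997 through September 4, 1997; August 6, 1997 is 5 days too early.
That is the first point of non-compliance.

Step 2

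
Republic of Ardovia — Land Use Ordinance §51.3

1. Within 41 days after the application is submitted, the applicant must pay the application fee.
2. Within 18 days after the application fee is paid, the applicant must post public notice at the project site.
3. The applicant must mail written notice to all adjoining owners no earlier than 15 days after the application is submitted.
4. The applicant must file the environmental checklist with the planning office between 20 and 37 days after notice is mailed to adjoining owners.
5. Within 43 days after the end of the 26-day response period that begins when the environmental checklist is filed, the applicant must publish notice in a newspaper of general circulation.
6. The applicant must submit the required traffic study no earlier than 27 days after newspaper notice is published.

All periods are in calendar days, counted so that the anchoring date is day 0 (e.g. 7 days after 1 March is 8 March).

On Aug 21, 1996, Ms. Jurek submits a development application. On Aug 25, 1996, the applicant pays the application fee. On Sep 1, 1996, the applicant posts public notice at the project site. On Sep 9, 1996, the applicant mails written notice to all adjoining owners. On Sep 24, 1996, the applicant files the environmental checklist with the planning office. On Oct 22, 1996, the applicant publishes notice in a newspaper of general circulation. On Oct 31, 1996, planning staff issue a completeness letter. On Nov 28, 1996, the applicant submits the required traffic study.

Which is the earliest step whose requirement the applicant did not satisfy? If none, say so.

Step 4

Step 1: 41 days after Aug 21, 1996 (when the application is submitted) is Oct 1, 1996; Aug 25, 1996 is within that limit.
Step 2: 18 days after Aug 25, 1996 (when the application fee is paid) is Sep 12, 1996; done Sep 1, 1996 — timely.
Step 3: the earliest permitted date is 15 days after Aug 21, 1996 (when the application is submitted), i.e. Sep 5, 1996; done Sep 9, 1996, after the minimum wait.
Step 4: the window is 20–37 days after Sep 9, 1996 (when notice is mailed to adjoining owners), so Sep 29, 1996 through Oct 16, 1996; done Sep 24, 1996 — 5 days before the window opened.
No need to go further; step 4 was not satisfied.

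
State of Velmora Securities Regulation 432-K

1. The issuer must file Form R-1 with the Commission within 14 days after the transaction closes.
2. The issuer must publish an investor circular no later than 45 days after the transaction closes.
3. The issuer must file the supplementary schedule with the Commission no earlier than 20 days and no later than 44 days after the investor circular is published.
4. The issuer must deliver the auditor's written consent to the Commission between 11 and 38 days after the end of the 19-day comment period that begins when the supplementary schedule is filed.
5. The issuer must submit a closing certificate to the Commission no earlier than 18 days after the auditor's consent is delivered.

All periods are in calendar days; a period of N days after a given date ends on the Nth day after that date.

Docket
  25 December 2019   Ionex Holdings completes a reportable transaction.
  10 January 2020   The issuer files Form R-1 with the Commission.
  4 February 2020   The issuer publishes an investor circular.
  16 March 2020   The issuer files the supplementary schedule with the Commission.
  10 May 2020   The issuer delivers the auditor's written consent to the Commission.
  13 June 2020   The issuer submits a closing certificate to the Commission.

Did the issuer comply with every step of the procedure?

No

Step 1 — counting 14 days from 25 December 2019 (when the transaction closes) gives a deadline of 8 January 2020; not done until 10 January 2020, 2 days after the deadline.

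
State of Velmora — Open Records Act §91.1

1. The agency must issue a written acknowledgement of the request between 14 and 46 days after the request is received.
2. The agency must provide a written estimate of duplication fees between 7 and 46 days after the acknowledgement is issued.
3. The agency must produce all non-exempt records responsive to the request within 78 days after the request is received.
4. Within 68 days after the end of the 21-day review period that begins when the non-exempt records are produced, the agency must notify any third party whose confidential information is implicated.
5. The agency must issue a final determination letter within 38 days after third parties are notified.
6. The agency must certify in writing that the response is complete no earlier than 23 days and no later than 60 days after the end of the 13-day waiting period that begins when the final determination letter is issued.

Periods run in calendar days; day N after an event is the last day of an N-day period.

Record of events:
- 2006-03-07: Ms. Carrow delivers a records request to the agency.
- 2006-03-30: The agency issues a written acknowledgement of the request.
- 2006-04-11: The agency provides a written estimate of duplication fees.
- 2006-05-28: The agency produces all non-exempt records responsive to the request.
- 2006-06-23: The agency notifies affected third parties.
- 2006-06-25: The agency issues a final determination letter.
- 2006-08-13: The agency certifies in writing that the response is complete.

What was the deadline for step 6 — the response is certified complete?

The final determination letter is issued on 2006-06-25; the 13-day waiting period therefore ends 2006-07-08, and step 6 runs from that date. The window is 23–60 days after 2006-07-08; it closes on 2006-09-06.

2006-09-06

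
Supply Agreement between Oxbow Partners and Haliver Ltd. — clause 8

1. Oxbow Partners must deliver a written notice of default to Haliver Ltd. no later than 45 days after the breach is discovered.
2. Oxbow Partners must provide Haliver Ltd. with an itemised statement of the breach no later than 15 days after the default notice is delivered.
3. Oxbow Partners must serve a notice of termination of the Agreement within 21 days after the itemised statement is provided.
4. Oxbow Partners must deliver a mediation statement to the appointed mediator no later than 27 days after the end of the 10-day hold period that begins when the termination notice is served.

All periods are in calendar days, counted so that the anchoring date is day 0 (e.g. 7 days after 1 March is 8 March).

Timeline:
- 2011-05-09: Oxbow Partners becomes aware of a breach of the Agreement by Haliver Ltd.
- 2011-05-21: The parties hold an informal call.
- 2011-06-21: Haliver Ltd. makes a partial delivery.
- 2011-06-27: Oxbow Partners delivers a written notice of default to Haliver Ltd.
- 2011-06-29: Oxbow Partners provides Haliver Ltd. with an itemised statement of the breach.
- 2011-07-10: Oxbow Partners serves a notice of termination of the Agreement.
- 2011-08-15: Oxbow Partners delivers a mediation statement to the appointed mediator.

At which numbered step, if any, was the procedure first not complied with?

Step 1: 45 days after 2011-05-09 (when the breach is discovered) is 2011-06-23; 2011-06-27 misses that deadline by 4 days.
The analysis stops there.

Step 1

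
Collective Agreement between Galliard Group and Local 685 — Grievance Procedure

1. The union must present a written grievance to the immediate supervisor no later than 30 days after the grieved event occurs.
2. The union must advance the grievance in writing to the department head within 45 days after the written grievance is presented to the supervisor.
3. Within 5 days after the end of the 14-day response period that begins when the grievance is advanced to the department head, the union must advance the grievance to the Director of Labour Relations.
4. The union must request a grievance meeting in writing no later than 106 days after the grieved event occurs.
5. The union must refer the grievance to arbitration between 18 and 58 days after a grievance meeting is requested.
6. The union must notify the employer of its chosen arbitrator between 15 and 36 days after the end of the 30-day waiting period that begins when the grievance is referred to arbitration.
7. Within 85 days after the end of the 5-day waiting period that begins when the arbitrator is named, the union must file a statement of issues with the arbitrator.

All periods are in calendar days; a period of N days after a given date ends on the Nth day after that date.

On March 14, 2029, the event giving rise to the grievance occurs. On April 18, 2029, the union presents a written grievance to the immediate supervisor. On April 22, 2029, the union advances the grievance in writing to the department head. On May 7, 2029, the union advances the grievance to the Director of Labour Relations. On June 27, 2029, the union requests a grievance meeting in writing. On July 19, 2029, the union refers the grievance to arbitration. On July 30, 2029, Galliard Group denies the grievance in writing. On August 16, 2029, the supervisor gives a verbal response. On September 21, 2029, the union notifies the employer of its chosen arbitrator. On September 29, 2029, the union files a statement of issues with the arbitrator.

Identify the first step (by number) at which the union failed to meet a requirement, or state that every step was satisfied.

(1) due by March 14, 2029 + 30 days = April 13, 2029; done April 18, 2029 — 5 days late.
The procedure was therefore not followed at step 1.

Step 1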